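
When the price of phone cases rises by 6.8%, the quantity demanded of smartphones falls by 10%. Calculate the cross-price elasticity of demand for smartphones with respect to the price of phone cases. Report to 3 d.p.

ε = (%ΔQ of smartphones) / (%ΔP of phone cases) = (-10%) / (6.8%) ≈ -1.471.
Negative cross-price elasticity: complements.

-1.471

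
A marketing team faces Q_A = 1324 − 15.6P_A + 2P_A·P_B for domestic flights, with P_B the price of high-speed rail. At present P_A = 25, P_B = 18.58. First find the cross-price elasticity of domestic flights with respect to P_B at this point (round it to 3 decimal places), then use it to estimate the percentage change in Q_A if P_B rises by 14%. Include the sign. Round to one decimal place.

At P_A = 25, P_B = 18.58: Q_A = 1863.
∂Q_A/∂P_B = 2P_A = 50.0000.
ε = (∂Q_A/∂P_B)(P_B/Q_A) = 50.0000 × 18.58/1863 ≈ 0.499.
%ΔQ_A ≈ ε × %ΔP_B = 0.499 × (14%) = 7.0%.

7.0%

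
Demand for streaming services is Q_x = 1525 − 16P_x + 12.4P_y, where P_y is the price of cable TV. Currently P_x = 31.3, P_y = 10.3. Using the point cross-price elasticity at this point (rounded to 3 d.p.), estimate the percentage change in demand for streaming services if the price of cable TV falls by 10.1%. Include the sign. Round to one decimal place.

-1.1%

At P_x = 31.3, P_y = 10.3: Q_x = 1151.92.
∂Q_x/∂P_y = 12.4.
ε = (∂Q_x/∂P_y)(P_y/Q_x) = 12.4000 × 10.3/1151.92 ≈ 0.111.
%ΔQ_x ≈ ε × %ΔP_y = 0.111 × (-10.1%) = -1.1%.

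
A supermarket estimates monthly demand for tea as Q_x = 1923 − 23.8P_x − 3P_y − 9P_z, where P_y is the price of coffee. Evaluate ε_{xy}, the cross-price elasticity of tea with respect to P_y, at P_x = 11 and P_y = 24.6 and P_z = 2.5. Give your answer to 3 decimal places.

At P_x = 11 and P_y = 24.6 and P_z = 2.5: Q_x = 1564.9.
∂Q_x/∂P_y = -3.
ε = (∂Q_x/∂P_y)(P_y/Q_x) = -3 × (24.6/1564.9) ≈ -0.047.
Since ε < 0, tea and coffee are complements.

-0.047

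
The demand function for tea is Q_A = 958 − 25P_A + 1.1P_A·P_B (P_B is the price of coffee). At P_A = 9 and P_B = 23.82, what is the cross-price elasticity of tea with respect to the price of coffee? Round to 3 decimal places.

At P_A = 9 and P_B = 23.82: Q_A = 968.818.
∂Q_A/∂P_B = 1.1P_A = 1.1(9) = 9.9000.
ε = (∂Q_A/∂P_B)(P_B/Q_A) = 9.9000 × (23.82/968.818) ≈ 0.243.

0.243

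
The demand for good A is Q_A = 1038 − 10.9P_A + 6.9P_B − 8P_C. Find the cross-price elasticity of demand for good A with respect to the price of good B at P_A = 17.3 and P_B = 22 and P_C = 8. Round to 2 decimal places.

0.16

At P_A = 17.3 and P_B = 22 and P_C = 8: Q_A = 937.23.
∂Q_A/∂P_B = 6.9.
ε = (∂Q_A/∂P_B)(P_B/Q_A) = 6.9 × (22/937.23) ≈ 0.16.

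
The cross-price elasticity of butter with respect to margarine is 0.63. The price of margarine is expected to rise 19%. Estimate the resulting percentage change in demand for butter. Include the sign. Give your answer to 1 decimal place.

12.0%

%ΔQ ≈ ε × %ΔP of margarine = 0.63 × (19%) = 12.0%.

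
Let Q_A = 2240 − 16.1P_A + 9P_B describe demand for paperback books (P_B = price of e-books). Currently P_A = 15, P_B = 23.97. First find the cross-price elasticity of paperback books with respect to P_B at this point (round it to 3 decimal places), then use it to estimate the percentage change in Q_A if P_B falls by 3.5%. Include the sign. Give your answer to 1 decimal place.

-0.3%

At P_A = 15, P_B = 23.97: Q_A = 2214.23.
∂Q_A/∂P_B = 9.
ε = (∂Q_A/∂P_B)(P_B/Q_A) = 9.0000 × 23.97/2214.23 ≈ 0.097.
%ΔQ_A ≈ ε × %ΔP_B = 0.097 × (-3.5%) = -0.3%.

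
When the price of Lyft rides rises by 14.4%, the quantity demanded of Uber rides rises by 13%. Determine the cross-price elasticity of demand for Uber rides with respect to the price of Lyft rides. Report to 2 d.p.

0.90

ε = (%ΔQ of Uber rides) / (%ΔP of Lyft rides) = (13%) / (14.4%) ≈ 0.90.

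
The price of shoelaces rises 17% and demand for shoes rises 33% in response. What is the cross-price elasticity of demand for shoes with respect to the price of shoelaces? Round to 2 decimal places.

1.94

ε = (%ΔQ of shoes) / (%ΔP of shoelaces) = (33%) / (17%) ≈ 1.94.
Positive cross-price elasticity: substitutes.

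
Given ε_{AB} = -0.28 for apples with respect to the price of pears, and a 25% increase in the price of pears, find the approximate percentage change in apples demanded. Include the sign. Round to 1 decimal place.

-7.0%

%ΔQ ≈ ε × %ΔP of pears = -0.28 × (25%) = -7.0%.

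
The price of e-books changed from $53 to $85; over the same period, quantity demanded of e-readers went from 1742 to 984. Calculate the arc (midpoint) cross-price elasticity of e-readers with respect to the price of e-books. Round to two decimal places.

-1.20

ΔQ_A = 984 − 1742 = -758; ΔP_B = 85 − 53 = 32.
Midpoints: Q̄_A = 1363.0, P̄_B = 69.00.
ε = (ΔQ_A/Q̄_A)/(ΔP_B/P̄_B) = (-758/1363.0)/(32/69.00) ≈ -1.20.
ε < 0: e-readers and e-books are complements.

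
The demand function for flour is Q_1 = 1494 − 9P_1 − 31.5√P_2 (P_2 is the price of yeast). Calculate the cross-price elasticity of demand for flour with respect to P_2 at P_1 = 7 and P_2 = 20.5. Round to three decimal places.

-0.055

At P_1 = 7 and P_2 = 20.5: Q_1 = 1288.378.
∂Q_1/∂P_2 = -31.5/(2√P_2) = -31.5/(2√20.5) = -3.4786.
ε = (∂Q_1/∂P_2)(P_2/Q_1) = -3.4786 × (20.5/1288.378) ≈ -0.055.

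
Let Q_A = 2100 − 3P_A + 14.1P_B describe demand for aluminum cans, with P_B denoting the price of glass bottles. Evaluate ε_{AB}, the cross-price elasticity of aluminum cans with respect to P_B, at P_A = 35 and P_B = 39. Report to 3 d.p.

0.216

At P_A = 35 and P_B = 39: Q_A = 2544.9.
∂Q_A/∂P_B = 14.1.
ε = (∂Q_A/∂P_B)(P_B/Q_A) = 14.1 × (39/2544.9) ≈ 0.216.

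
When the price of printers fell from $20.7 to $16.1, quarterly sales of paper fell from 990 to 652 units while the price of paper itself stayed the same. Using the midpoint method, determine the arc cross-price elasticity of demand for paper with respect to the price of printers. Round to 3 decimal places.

ΔQ_A = 652 − 990 = -338; ΔP_B = 16.1 − 20.7 = -4.6.
Midpoints: Q̄_A = 821.0, P̄_B = 18.40.
ε = (ΔQ_A/Q̄_A)/(ΔP_B/P̄_B) = (-338/821.0)/(-4.6/18.40) ≈ 1.647.

1.647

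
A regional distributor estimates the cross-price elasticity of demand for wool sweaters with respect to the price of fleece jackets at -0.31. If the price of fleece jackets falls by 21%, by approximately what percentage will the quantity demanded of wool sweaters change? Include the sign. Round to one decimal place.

6.5%

%ΔQ ≈ ε × %ΔP of fleece jackets = -0.31 × (-21%) = 6.5%.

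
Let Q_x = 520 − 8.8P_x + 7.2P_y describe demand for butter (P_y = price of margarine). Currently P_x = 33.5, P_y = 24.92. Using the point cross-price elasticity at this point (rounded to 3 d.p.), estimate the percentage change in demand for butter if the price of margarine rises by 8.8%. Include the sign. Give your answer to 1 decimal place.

3.9%

At P_x = 33.5, P_y = 24.92: Q_x = 404.624.
∂Q_x/∂P_y = 7.2.
ε = (∂Q_x/∂P_y)(P_y/Q_x) = 7.2000 × 24.92/404.624 ≈ 0.443.
%ΔQ_x ≈ ε × %ΔP_y = 0.443 × (8.8%) = 3.9%.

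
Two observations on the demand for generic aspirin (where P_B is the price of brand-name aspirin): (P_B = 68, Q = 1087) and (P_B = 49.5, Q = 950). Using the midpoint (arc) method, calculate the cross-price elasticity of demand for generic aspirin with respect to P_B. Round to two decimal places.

0.43

ΔQ_A = 950 − 1087 = -137; ΔP_B = 49.5 − 68 = -18.5.
Midpoints: Q̄_A = 1018.5, P̄_B = 58.75.
ε = (ΔQ_A/Q̄_A)/(ΔP_B/P̄_B) = (-137/1018.5)/(-18.5/58.75) ≈ 0.43.
ε > 0: generic aspirin and brand-name aspirin are substitutes.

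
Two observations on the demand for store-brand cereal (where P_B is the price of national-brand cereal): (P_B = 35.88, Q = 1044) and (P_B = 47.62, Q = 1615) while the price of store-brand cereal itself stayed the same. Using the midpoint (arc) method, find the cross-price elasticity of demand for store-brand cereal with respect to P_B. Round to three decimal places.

1.527

ΔQ_A = 1615 − 1044 = 571; ΔP_B = 47.62 − 35.88 = 11.74.
Midpoints: Q̄_A = 1329.5, P̄_B = 41.75.
ε = (ΔQ_A/Q̄_A)/(ΔP_B/P̄_B) = (571/1329.5)/(11.74/41.75) ≈ 1.527.
ε > 0: store-brand cereal and national-brand cereal are substitutes.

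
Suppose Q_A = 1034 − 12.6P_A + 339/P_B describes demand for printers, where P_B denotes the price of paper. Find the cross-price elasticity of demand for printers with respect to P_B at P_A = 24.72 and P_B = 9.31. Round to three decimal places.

-0.048

At P_A = 24.72 and P_B = 9.31: Q_A = 758.940.
∂Q_A/∂P_B = −339/P_B² = -3.9111.
ε = (∂Q_A/∂P_B)(P_B/Q_A) = -3.9111 × (9.31/758.940) ≈ -0.048.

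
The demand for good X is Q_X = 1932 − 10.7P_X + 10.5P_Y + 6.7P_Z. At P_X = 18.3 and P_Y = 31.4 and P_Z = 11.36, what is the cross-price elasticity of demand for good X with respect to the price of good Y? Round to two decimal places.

0.15

At P_X = 18.3 and P_Y = 31.4 and P_Z = 11.36: Q_X = 2142.002.
∂Q_X/∂P_Y = 10.5.
ε = (∂Q_X/∂P_Y)(P_Y/Q_X) = 10.5 × (31.4/2142.002) ≈ 0.15.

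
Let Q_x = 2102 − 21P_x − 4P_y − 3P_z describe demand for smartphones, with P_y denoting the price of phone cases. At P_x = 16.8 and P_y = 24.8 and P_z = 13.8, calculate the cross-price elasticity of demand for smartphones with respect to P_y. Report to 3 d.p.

At P_x = 16.8 and P_y = 24.8 and P_z = 13.8: Q_x = 1608.6.
∂Q_x/∂P_y = -4.
ε = (∂Q_x/∂P_y)(P_y/Q_x) = -4 × (24.8/1608.6) ≈ -0.062.
Since ε < 0, smartphones and phone cases are complements.

-0.062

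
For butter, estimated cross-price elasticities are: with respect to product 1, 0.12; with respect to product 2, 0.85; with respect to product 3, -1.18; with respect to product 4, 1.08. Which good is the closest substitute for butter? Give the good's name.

product 4

Substitutes have ε > 0. Among the positive values, 1.08 (product 4) is largest.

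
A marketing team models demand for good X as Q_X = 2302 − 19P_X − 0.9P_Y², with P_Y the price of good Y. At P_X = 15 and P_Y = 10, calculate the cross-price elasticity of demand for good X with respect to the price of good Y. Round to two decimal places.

At P_X = 15 and P_Y = 10: Q_X = 1927.
∂Q_X/∂P_Y = -1.8P_Y = -1.8(10) = -18.0000.
ε = (∂Q_X/∂P_Y)(P_Y/Q_X) = -18.0000 × (10/1927) ≈ -0.09.
ε < 0: complements.

-0.09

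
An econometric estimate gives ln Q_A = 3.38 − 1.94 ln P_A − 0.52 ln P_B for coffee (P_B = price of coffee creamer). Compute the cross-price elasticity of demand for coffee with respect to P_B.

In a log-linear (constant-elasticity) demand function, the coefficient on ln P_B is the cross-price elasticity.
ε = -0.52. Negative, so coffee and coffee creamer are complements.

-0.52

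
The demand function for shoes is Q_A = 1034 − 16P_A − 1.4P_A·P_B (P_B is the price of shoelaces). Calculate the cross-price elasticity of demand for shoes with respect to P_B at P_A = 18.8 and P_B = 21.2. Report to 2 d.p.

-3.18

At P_A = 18.8 and P_B = 21.2: Q_A = 175.216.
∂Q_A/∂P_B = -1.4P_A = -1.4(18.8) = -26.3200.
ε = (∂Q_A/∂P_B)(P_B/Q_A) = -26.3200 × (21.2/175.216) ≈ -3.18.
ε < 0: complements.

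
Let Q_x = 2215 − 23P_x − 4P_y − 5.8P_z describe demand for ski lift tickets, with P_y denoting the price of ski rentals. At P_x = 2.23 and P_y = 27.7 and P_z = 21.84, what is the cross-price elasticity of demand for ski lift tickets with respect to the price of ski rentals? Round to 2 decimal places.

At P_x = 2.23 and P_y = 27.7 and P_z = 21.84: Q_x = 1926.238.
∂Q_x/∂P_y = -4.
ε = (∂Q_x/∂P_y)(P_y/Q_x) = -4 × (27.7/1926.238) ≈ -0.06.
Since ε < 0, ski lift tickets and ski rentals are complements.

-0.06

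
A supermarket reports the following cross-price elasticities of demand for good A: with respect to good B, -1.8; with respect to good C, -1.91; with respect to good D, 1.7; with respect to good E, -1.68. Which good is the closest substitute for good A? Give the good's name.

good D

Substitutes have ε > 0. Among the positive values, 1.7 (good D) is largest.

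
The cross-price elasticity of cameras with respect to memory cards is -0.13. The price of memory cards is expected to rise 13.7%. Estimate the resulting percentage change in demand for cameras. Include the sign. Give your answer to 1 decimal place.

-1.8%

%ΔQ ≈ ε × %ΔP of memory cards = -0.13 × (13.7%) = -1.8%.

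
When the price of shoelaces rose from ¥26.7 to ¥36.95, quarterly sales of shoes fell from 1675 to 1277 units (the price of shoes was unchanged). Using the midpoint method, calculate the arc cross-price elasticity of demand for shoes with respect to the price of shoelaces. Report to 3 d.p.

-0.837

ΔQ_A = 1277 − 1675 = -398; ΔP_B = 36.95 − 26.7 = 10.25.
Midpoints: Q̄_A = 1476.0, P̄_B = 31.83.
ε = (ΔQ_A/Q̄_A)/(ΔP_B/P̄_B) = (-398/1476.0)/(10.25/31.83) ≈ -0.837.
ε < 0: shoes and shoelaces are complements.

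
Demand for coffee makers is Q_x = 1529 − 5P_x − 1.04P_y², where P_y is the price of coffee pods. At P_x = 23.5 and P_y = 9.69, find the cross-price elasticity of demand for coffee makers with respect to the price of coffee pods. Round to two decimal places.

At P_x = 23.5 and P_y = 9.69: Q_x = 1313.848.
∂Q_x/∂P_y = -2.08P_y = -2.08(9.69) = -20.1552.
ε = (∂Q_x/∂P_y)(P_y/Q_x) = -20.1552 × (9.69/1313.848) ≈ -0.15.
ε < 0: complements.

-0.15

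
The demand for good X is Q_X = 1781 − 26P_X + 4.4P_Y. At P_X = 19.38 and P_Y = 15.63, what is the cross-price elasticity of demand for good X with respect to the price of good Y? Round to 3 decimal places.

0.051

At P_X = 19.38 and P_Y = 15.63: Q_X = 1345.892.
∂Q_X/∂P_Y = 4.4.
ε = (∂Q_X/∂P_Y)(P_Y/Q_X) = 4.4 × (15.63/1345.892) ≈ 0.051.
Since ε > 0, good X and good Y are substitutes.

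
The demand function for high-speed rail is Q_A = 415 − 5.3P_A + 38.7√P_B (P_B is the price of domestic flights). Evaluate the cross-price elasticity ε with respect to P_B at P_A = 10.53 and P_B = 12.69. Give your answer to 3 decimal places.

At P_A = 10.53 and P_B = 12.69: Q_A = 497.052.
∂Q_A/∂P_B = 38.7/(2√P_B) = 38.7/(2√12.69) = 5.4319.
ε = (∂Q_A/∂P_B)(P_B/Q_A) = 5.4319 × (12.69/497.052) ≈ 0.139.
ε > 0: substitutes.

0.139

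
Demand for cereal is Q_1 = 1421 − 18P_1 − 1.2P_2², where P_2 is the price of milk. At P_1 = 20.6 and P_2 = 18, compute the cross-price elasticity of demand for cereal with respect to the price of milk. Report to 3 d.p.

At P_1 = 20.6 and P_2 = 18: Q_1 = 661.4.
∂Q_1/∂P_2 = -2.4P_2 = -2.4(18) = -43.2000.
ε = (∂Q_1/∂P_2)(P_2/Q_1) = -43.2000 × (18/661.4) ≈ -1.176.

-1.176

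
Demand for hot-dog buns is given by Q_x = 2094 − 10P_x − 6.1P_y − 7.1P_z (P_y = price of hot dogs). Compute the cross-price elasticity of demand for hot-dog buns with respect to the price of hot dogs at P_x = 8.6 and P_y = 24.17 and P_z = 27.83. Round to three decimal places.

-0.089

At P_x = 8.6 and P_y = 24.17 and P_z = 27.83: Q_x = 1662.97.
∂Q_x/∂P_y = -6.1.
ε = (∂Q_x/∂P_y)(P_y/Q_x) = -6.1 × (24.17/1662.97) ≈ -0.089.
Since ε < 0, hot-dog buns and hot dogs are complements.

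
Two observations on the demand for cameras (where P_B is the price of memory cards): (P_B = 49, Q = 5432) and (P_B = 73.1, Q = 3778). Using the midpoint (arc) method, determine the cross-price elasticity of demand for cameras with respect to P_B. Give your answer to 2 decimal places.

ΔQ_A = 3778 − 5432 = -1654; ΔP_B = 73.1 − 49 = 24.1.
Midpoints: Q̄_A = 4605.0, P̄_B = 61.05.
ε = (ΔQ_A/Q̄_A)/(ΔP_B/P̄_B) = (-1654/4605.0)/(24.1/61.05) ≈ -0.91.
ε < 0: cameras and memory cards are complements.

-0.91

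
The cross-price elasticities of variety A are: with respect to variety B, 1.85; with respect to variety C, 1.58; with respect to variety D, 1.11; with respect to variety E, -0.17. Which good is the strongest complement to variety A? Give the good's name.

variety E

Complements have ε < 0. The most negative value is -0.17 (variety E).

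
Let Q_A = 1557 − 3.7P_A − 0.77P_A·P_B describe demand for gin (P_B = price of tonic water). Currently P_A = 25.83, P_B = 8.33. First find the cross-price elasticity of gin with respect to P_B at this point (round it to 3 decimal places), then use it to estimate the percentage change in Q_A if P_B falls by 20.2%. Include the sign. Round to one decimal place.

At P_A = 25.83, P_B = 8.33: Q_A = 1295.753.
∂Q_A/∂P_B = -0.77P_A = -19.8891.
ε = (∂Q_A/∂P_B)(P_B/Q_A) = -19.8891 × 8.33/1295.753 ≈ -0.128.
%ΔQ_A ≈ ε × %ΔP_B = -0.128 × (-20.2%) = 2.6%.

2.6%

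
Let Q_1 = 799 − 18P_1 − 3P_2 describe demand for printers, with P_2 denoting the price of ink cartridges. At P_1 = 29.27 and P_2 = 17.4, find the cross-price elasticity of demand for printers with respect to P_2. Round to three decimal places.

At P_1 = 29.27 and P_2 = 17.4: Q_1 = 219.94.
∂Q_1/∂P_2 = -3.
ε = (∂Q_1/∂P_2)(P_2/Q_1) = -3 × (17.4/219.94) ≈ -0.237.

-0.237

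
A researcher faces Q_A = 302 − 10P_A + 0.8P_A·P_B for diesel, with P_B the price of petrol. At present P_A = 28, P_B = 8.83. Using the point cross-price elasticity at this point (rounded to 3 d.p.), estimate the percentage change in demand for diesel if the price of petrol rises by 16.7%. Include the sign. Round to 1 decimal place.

At P_A = 28, P_B = 8.83: Q_A = 219.792.
∂Q_A/∂P_B = 0.8P_A = 22.4000.
ε = (∂Q_A/∂P_B)(P_B/Q_A) = 22.4000 × 8.83/219.792 ≈ 0.900.
%ΔQ_A ≈ ε × %ΔP_B = 0.900 × (16.7%) = 15.0%.

15.0%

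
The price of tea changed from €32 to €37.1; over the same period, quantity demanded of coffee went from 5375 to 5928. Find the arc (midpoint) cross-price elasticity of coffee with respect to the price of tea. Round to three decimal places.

0.663

ΔQ_A = 5928 − 5375 = 553; ΔP_B = 37.1 − 32 = 5.1.
Midpoints: Q̄_A = 5651.5, P̄_B = 34.55.
ε = (ΔQ_A/Q̄_A)/(ΔP_B/P̄_B) = (553/5651.5)/(5.1/34.55) ≈ 0.663.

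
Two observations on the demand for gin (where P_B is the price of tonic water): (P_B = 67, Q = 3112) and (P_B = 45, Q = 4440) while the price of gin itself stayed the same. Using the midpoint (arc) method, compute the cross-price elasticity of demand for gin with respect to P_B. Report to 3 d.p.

ΔQ_A = 4440 − 3112 = 1328; ΔP_B = 45 − 67 = -22.
Midpoints: Q̄_A = 3776.0, P̄_B = 56.00.
ε = (ΔQ_A/Q̄_A)/(ΔP_B/P̄_B) = (1328/3776.0)/(-22/56.00) ≈ -0.895.
ε < 0: gin and tonic water are complements.

-0.895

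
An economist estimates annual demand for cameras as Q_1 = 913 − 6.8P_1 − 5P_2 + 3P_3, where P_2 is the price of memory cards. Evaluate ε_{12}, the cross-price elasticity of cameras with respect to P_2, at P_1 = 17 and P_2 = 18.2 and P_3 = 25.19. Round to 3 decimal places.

-0.116

At P_1 = 17 and P_2 = 18.2 and P_3 = 25.19: Q_1 = 781.97.
∂Q_1/∂P_2 = -5.
ε = (∂Q_1/∂P_2)(P_2/Q_1) = -5 × (18.2/781.97) ≈ -0.116.
Since ε < 0, cameras and memory cards are complements.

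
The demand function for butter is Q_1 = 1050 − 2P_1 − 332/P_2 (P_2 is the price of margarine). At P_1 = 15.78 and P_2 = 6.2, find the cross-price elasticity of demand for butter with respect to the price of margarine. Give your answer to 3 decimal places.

0.055

At P_1 = 15.78 and P_2 = 6.2: Q_1 = 964.892.
∂Q_1/∂P_2 = 332/P_2² = 8.6368.
ε = (∂Q_1/∂P_2)(P_2/Q_1) = 8.6368 × (6.2/964.892) ≈ 0.055.
ε > 0: substitutes.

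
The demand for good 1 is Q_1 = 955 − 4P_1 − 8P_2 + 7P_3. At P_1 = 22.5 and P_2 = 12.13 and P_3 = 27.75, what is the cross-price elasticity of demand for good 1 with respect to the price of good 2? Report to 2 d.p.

-0.10

At P_1 = 22.5 and P_2 = 12.13 and P_3 = 27.75: Q_1 = 962.21.
∂Q_1/∂P_2 = -8.
ε = (∂Q_1/∂P_2)(P_2/Q_1) = -8 × (12.13/962.21) ≈ -0.10.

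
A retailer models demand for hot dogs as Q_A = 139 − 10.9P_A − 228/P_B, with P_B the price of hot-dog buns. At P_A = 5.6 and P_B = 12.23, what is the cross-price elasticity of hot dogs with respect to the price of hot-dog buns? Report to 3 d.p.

At P_A = 5.6 and P_B = 12.23: Q_A = 59.317.
∂Q_A/∂P_B = 228/P_B² = 1.5243.
ε = (∂Q_A/∂P_B)(P_B/Q_A) = 1.5243 × (12.23/59.317) ≈ 0.314.
ε > 0: substitutes.

0.314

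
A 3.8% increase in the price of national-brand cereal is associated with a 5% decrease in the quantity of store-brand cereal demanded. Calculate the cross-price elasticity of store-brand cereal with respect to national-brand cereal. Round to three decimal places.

ε = (%ΔQ of store-brand cereal) / (%ΔP of national-brand cereal) = (-5%) / (3.8%) ≈ -1.316.

-1.316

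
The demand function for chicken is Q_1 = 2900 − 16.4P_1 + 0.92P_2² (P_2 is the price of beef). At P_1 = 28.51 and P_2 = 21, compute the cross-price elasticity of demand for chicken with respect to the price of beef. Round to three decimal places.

At P_1 = 28.51 and P_2 = 21: Q_1 = 2838.156.
∂Q_1/∂P_2 = 1.84P_2 = 1.84(21) = 38.6400.
ε = (∂Q_1/∂P_2)(P_2/Q_1) = 38.6400 × (21/2838.156) ≈ 0.286.

0.286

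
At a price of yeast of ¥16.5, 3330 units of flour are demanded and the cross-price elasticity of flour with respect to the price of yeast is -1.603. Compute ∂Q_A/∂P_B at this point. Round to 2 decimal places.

ε = (∂Q_A/∂P_B)·(P_B/Q_A) ⇒ ∂Q_A/∂P_B = ε·Q_A/P_B = -1.603 × 3330/16.5 ≈ -323.51.

-323.51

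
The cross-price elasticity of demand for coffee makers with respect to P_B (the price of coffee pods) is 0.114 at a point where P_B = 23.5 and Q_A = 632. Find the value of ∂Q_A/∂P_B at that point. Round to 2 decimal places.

3.07

ε = (∂Q_A/∂P_B)·(P_B/Q_A) ⇒ ∂Q_A/∂P_B = ε·Q_A/P_B = 0.114 × 632/23.5 ≈ 3.07.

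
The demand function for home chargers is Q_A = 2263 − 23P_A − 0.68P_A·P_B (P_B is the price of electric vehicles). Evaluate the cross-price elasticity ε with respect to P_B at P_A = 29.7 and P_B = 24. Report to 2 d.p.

At P_A = 29.7 and P_B = 24: Q_A = 1095.196.
∂Q_A/∂P_B = -0.68P_A = -0.68(29.7) = -20.1960.
ε = (∂Q_A/∂P_B)(P_B/Q_A) = -20.1960 × (24/1095.196) ≈ -0.44.

-0.44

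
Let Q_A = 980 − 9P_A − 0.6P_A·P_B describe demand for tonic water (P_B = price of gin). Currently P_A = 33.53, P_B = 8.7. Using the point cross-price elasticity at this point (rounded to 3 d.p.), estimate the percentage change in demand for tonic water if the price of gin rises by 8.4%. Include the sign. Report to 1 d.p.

-2.9%

At P_A = 33.53, P_B = 8.7: Q_A = 503.203.
∂Q_A/∂P_B = -0.6P_A = -20.1180.
ε = (∂Q_A/∂P_B)(P_B/Q_A) = -20.1180 × 8.7/503.203 ≈ -0.348.
%ΔQ_A ≈ ε × %ΔP_B = -0.348 × (8.4%) = -2.9%.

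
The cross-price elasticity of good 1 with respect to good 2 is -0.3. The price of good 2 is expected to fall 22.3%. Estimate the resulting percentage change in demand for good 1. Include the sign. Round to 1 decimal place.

%ΔQ ≈ ε × %ΔP of good 2 = -0.3 × (-22.3%) = 6.7%.
Demand for good 1 rises by about 6.7%.

6.7%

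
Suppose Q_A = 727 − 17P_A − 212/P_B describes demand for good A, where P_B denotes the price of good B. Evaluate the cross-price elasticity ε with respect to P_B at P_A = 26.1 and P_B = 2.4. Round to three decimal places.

At P_A = 26.1 and P_B = 2.4: Q_A = 194.967.
∂Q_A/∂P_B = 212/P_B² = 36.8056.
ε = (∂Q_A/∂P_B)(P_B/Q_A) = 36.8056 × (2.4/194.967) ≈ 0.453.

0.453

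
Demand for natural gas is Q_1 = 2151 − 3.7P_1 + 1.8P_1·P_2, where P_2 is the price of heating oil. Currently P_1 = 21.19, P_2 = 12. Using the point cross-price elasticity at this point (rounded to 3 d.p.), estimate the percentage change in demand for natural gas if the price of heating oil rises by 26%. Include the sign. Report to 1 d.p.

4.7%

At P_1 = 21.19, P_2 = 12: Q_1 = 2530.301.
∂Q_1/∂P_2 = 1.8P_1 = 38.1420.
ε = (∂Q_1/∂P_2)(P_2/Q_1) = 38.1420 × 12/2530.301 ≈ 0.181.
%ΔQ_1 ≈ ε × %ΔP_2 = 0.181 × (26%) = 4.7%.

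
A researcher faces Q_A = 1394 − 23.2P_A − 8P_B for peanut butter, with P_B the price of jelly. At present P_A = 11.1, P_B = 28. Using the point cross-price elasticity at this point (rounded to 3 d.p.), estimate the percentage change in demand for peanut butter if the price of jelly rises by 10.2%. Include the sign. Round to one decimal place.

-2.5%

At P_A = 11.1, P_B = 28: Q_A = 912.48.
∂Q_A/∂P_B = -8.
ε = (∂Q_A/∂P_B)(P_B/Q_A) = -8.0000 × 28/912.48 ≈ -0.245.
%ΔQ_A ≈ ε × %ΔP_B = -0.245 × (10.2%) = -2.5%.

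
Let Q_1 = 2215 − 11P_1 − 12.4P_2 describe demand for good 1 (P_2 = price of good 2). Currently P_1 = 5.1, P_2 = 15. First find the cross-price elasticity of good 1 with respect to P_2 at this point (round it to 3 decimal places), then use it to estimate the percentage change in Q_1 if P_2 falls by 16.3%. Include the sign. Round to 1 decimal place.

At P_1 = 5.1, P_2 = 15: Q_1 = 1972.9.
∂Q_1/∂P_2 = -12.4.
ε = (∂Q_1/∂P_2)(P_2/Q_1) = -12.4000 × 15/1972.9 ≈ -0.094.
%ΔQ_1 ≈ ε × %ΔP_2 = -0.094 × (-16.3%) = 1.5%.

1.5%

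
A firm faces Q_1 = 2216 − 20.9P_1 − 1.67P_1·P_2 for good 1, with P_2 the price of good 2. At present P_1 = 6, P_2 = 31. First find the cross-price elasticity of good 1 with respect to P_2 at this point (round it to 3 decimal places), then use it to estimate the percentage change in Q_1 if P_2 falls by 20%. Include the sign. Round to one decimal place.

At P_1 = 6, P_2 = 31: Q_1 = 1779.98.
∂Q_1/∂P_2 = -1.67P_1 = -10.0200.
ε = (∂Q_1/∂P_2)(P_2/Q_1) = -10.0200 × 31/1779.98 ≈ -0.175.
%ΔQ_1 ≈ ε × %ΔP_2 = -0.175 × (-20%) = 3.5%.

3.5%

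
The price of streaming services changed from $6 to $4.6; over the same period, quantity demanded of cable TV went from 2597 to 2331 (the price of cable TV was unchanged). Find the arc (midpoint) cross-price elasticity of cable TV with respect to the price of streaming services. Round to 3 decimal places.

ΔQ_A = 2331 − 2597 = -266; ΔP_B = 4.6 − 6 = -1.4.
Midpoints: Q̄_A = 2464.0, P̄_B = 5.30.
ε = (ΔQ_A/Q̄_A)/(ΔP_B/P̄_B) = (-266/2464.0)/(-1.4/5.30) ≈ 0.409.

0.409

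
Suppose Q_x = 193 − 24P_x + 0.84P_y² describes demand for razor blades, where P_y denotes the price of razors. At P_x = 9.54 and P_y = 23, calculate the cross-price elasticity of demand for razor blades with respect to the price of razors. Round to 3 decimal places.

2.176

At P_x = 9.54 and P_y = 23: Q_x = 408.4.
∂Q_x/∂P_y = 1.68P_y = 1.68(23) = 38.6400.
ε = (∂Q_x/∂P_y)(P_y/Q_x) = 38.6400 × (23/408.4) ≈ 2.176.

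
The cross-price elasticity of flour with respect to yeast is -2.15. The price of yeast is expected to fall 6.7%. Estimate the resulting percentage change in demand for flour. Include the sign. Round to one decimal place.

%ΔQ ≈ ε × %ΔP of yeast = -2.15 × (-6.7%) = 14.4%.

14.4%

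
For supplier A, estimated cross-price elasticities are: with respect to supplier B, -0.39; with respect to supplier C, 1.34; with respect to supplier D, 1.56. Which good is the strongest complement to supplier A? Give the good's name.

Complements have ε < 0. The most negative value is -0.39 (supplier B).

supplier B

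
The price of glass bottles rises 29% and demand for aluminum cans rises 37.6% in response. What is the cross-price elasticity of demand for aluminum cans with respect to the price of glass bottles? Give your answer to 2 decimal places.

1.30

ε = (%ΔQ of aluminum cans) / (%ΔP of glass bottles) = (37.6%) / (29%) ≈ 1.30.
Positive cross-price elasticity: substitutes.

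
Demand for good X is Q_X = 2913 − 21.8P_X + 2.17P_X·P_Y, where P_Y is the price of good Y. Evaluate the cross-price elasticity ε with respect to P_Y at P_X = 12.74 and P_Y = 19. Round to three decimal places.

At P_X = 12.74 and P_Y = 19: Q_X = 3160.538.
∂Q_X/∂P_Y = 2.17P_X = 2.17(12.74) = 27.6458.
ε = (∂Q_X/∂P_Y)(P_Y/Q_X) = 27.6458 × (19/3160.538) ≈ 0.166.
ε > 0: substitutes.

0.166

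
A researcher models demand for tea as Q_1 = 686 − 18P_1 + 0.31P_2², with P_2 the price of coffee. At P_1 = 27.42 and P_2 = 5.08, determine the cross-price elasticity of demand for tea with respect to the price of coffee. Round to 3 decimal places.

At P_1 = 27.42 and P_2 = 5.08: Q_1 = 200.440.
∂Q_1/∂P_2 = 0.62P_2 = 0.62(5.08) = 3.1496.
ε = (∂Q_1/∂P_2)(P_2/Q_1) = 3.1496 × (5.08/200.440) ≈ 0.080.
ε > 0: substitutes.

0.080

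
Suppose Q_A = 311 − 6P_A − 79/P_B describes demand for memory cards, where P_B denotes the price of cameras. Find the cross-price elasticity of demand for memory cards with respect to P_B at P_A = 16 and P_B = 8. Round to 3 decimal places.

0.048

At P_A = 16 and P_B = 8: Q_A = 205.125.
∂Q_A/∂P_B = 79/P_B² = 1.2344.
ε = (∂Q_A/∂P_B)(P_B/Q_A) = 1.2344 × (8/205.125) ≈ 0.048.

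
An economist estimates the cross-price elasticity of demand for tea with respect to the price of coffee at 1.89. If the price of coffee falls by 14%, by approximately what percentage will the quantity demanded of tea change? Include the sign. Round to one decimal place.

-26.5%

%ΔQ ≈ ε × %ΔP of coffee = 1.89 × (-14%) = -26.5%.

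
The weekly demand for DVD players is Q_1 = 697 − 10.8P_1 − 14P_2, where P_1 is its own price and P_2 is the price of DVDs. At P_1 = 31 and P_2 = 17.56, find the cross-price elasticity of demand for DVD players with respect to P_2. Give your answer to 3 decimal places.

-2.113

At P_1 = 31 and P_2 = 17.56: Q_1 = 116.36.
∂Q_1/∂P_2 = -14.
ε = (∂Q_1/∂P_2)(P_2/Q_1) = -14 × (17.56/116.36) ≈ -2.113.
Since ε < 0, DVD players and DVDs are complements.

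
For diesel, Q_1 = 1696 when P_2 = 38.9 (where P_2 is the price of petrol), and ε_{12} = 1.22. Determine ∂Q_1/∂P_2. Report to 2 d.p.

ε = (∂Q_1/∂P_2)·(P_2/Q_1) ⇒ ∂Q_1/∂P_2 = ε·Q_1/P_2 = 1.22 × 1696/38.9 ≈ 53.19.

53.19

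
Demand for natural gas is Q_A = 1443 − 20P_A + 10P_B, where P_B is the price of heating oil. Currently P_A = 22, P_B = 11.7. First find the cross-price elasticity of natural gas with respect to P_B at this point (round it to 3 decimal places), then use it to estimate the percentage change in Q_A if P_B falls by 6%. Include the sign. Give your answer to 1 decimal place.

At P_A = 22, P_B = 11.7: Q_A = 1120.
∂Q_A/∂P_B = 10.
ε = (∂Q_A/∂P_B)(P_B/Q_A) = 10.0000 × 11.7/1120 ≈ 0.104.
%ΔQ_A ≈ ε × %ΔP_B = 0.104 × (-6%) = -0.6%.

-0.6%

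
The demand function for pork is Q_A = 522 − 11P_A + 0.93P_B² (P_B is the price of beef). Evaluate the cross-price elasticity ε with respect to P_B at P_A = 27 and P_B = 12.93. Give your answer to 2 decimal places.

0.82

At P_A = 27 and P_B = 12.93: Q_A = 380.482.
∂Q_A/∂P_B = 1.86P_B = 1.86(12.93) = 24.0498.
ε = (∂Q_A/∂P_B)(P_B/Q_A) = 24.0498 × (12.93/380.482) ≈ 0.82.
ε > 0: substitutes.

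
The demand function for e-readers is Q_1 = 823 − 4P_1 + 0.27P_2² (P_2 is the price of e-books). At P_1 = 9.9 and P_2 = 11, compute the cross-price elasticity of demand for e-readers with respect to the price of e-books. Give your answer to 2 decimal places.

0.08

At P_1 = 9.9 and P_2 = 11: Q_1 = 816.07.
∂Q_1/∂P_2 = 0.54P_2 = 0.54(11) = 5.9400.
ε = (∂Q_1/∂P_2)(P_2/Q_1) = 5.9400 × (11/816.07) ≈ 0.08.
ε > 0: substitutes.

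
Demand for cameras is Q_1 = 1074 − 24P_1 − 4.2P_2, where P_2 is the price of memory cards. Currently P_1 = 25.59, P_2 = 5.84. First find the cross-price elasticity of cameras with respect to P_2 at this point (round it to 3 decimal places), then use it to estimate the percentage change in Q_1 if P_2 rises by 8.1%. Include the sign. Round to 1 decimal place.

-0.5%

At P_1 = 25.59, P_2 = 5.84: Q_1 = 435.312.
∂Q_1/∂P_2 = -4.2.
ε = (∂Q_1/∂P_2)(P_2/Q_1) = -4.2000 × 5.84/435.312 ≈ -0.056.
%ΔQ_1 ≈ ε × %ΔP_2 = -0.056 × (8.1%) = -0.5%.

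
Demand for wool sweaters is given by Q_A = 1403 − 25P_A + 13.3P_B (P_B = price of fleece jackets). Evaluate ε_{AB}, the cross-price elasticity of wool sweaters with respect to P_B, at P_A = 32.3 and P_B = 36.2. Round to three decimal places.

At P_A = 32.3 and P_B = 36.2: Q_A = 1076.96.
∂Q_A/∂P_B = 13.3.
ε = (∂Q_A/∂P_B)(P_B/Q_A) = 13.3 × (36.2/1076.96) ≈ 0.447.

0.447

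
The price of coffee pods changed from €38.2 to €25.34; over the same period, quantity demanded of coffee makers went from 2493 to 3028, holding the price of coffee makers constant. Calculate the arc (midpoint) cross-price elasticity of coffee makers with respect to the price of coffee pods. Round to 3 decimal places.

ΔQ_A = 3028 − 2493 = 535; ΔP_B = 25.34 − 38.2 = -12.86.
Midpoints: Q̄_A = 2760.5, P̄_B = 31.77.
ε = (ΔQ_A/Q̄_A)/(ΔP_B/P̄_B) = (535/2760.5)/(-12.86/31.77) ≈ -0.479.
ε < 0: coffee makers and coffee pods are complements.

-0.479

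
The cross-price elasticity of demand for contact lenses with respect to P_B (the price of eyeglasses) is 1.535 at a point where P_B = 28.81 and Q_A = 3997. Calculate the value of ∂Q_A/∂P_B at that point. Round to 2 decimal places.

212.96

ε = (∂Q_A/∂P_B)·(P_B/Q_A) ⇒ ∂Q_A/∂P_B = ε·Q_A/P_B = 1.535 × 3997/28.81 ≈ 212.96.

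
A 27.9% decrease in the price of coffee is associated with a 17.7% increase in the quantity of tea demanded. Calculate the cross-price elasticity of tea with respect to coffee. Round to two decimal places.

ε = (%ΔQ of tea) / (%ΔP of coffee) = (17.7%) / (-27.9%) ≈ -0.63.

-0.63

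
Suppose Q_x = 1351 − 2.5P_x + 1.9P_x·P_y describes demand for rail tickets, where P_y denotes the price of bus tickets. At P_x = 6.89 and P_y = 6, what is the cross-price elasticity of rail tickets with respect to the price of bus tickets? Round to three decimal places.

At P_x = 6.89 and P_y = 6: Q_x = 1412.321.
∂Q_x/∂P_y = 1.9P_x = 1.9(6.89) = 13.0910.
ε = (∂Q_x/∂P_y)(P_y/Q_x) = 13.0910 × (6/1412.321) ≈ 0.056.
ε > 0: substitutes.

0.056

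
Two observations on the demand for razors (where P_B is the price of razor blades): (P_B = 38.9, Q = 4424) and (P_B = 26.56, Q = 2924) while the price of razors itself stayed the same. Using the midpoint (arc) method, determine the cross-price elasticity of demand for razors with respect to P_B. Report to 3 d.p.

ΔQ_A = 2924 − 4424 = -1500; ΔP_B = 26.56 − 38.9 = -12.34.
Midpoints: Q̄_A = 3674.0, P̄_B = 32.73.
ε = (ΔQ_A/Q̄_A)/(ΔP_B/P̄_B) = (-1500/3674.0)/(-12.34/32.73) ≈ 1.083.

1.083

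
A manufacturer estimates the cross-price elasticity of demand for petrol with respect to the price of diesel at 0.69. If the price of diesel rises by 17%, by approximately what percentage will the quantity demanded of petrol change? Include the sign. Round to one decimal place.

11.7%

%ΔQ ≈ ε × %ΔP of diesel = 0.69 × (17%) = 11.7%.
Demand for petrol rises by about 11.7%.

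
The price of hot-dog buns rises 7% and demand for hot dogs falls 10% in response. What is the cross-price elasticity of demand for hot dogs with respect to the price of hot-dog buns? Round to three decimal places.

ε = (%ΔQ of hot dogs) / (%ΔP of hot-dog buns) = (-10%) / (7%) ≈ -1.429.

-1.429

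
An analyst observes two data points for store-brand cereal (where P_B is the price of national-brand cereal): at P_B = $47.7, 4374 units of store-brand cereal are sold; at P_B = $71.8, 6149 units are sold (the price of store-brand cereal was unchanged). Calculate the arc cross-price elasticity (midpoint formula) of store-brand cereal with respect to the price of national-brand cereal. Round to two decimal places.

0.84

ΔQ_A = 6149 − 4374 = 1775; ΔP_B = 71.8 − 47.7 = 24.1.
Midpoints: Q̄_A = 5261.5, P̄_B = 59.75.
ε = (ΔQ_A/Q̄_A)/(ΔP_B/P̄_B) = (1775/5261.5)/(24.1/59.75) ≈ 0.84.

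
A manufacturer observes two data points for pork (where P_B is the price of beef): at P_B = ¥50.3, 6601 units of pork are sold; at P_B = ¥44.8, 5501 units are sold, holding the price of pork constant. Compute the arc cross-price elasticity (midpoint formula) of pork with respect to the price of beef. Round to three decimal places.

ΔQ_A = 5501 − 6601 = -1100; ΔP_B = 44.8 − 50.3 = -5.5.
Midpoints: Q̄_A = 6051.0, P̄_B = 47.55.
ε = (ΔQ_A/Q̄_A)/(ΔP_B/P̄_B) = (-1100/6051.0)/(-5.5/47.55) ≈ 1.572.

1.572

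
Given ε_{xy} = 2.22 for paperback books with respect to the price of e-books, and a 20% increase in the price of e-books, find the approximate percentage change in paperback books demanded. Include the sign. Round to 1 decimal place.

44.4%

%ΔQ ≈ ε × %ΔP of e-books = 2.22 × (20%) = 44.4%.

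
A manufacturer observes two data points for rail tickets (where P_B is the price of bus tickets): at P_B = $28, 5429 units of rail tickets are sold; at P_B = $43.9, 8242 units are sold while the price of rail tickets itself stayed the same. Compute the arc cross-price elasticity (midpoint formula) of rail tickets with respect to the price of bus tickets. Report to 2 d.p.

ΔQ_A = 8242 − 5429 = 2813; ΔP_B = 43.9 − 28 = 15.9.
Midpoints: Q̄_A = 6835.5, P̄_B = 35.95.
ε = (ΔQ_A/Q̄_A)/(ΔP_B/P̄_B) = (2813/6835.5)/(15.9/35.95) ≈ 0.93.

0.93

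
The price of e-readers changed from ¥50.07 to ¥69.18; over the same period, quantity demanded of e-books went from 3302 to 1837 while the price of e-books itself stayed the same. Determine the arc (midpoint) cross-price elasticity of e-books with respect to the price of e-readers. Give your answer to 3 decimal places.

-1.779

ΔQ_A = 1837 − 3302 = -1465; ΔP_B = 69.18 − 50.07 = 19.11.
Midpoints: Q̄_A = 2569.5, P̄_B = 59.62.
ε = (ΔQ_A/Q̄_A)/(ΔP_B/P̄_B) = (-1465/2569.5)/(19.11/59.62) ≈ -1.779.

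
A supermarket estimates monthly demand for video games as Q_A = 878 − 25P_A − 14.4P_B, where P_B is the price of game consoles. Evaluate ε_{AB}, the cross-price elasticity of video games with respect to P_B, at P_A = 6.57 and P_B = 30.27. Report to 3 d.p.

At P_A = 6.57 and P_B = 30.27: Q_A = 277.862.
∂Q_A/∂P_B = -14.4.
ε = (∂Q_A/∂P_B)(P_B/Q_A) = -14.4 × (30.27/277.862) ≈ -1.569.
Since ε < 0, video games and game consoles are complements.

-1.569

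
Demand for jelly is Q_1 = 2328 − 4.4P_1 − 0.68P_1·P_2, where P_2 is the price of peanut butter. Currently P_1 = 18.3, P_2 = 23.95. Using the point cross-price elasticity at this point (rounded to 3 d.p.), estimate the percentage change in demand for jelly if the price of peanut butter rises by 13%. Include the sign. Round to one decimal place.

At P_1 = 18.3, P_2 = 23.95: Q_1 = 1949.446.
∂Q_1/∂P_2 = -0.68P_1 = -12.4440.
ε = (∂Q_1/∂P_2)(P_2/Q_1) = -12.4440 × 23.95/1949.446 ≈ -0.153.
%ΔQ_1 ≈ ε × %ΔP_2 = -0.153 × (13%) = -2.0%.

-2.0%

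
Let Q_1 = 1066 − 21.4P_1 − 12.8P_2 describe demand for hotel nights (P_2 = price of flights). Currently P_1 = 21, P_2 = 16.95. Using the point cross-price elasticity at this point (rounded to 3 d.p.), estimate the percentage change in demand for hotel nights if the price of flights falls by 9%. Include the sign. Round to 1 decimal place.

At P_1 = 21, P_2 = 16.95: Q_1 = 399.64.
∂Q_1/∂P_2 = -12.8.
ε = (∂Q_1/∂P_2)(P_2/Q_1) = -12.8000 × 16.95/399.64 ≈ -0.543.
%ΔQ_1 ≈ ε × %ΔP_2 = -0.543 × (-9%) = 4.9%.

4.9%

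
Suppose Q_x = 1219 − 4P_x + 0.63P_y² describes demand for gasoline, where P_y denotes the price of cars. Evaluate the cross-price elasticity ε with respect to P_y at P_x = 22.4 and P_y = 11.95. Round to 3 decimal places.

At P_x = 22.4 and P_y = 11.95: Q_x = 1219.366.
∂Q_x/∂P_y = 1.26P_y = 1.26(11.95) = 15.0570.
ε = (∂Q_x/∂P_y)(P_y/Q_x) = 15.0570 × (11.95/1219.366) ≈ 0.148.
ε > 0: substitutes.

0.148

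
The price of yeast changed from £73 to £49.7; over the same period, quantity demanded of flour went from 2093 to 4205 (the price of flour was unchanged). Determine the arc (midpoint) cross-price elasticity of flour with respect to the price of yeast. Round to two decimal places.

-1.77

ΔQ_A = 4205 − 2093 = 2112; ΔP_B = 49.7 − 73 = -23.3.
Midpoints: Q̄_A = 3149.0, P̄_B = 61.35.
ε = (ΔQ_A/Q̄_A)/(ΔP_B/P̄_B) = (2112/3149.0)/(-23.3/61.35) ≈ -1.77.
ε < 0: flour and yeast are complements.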